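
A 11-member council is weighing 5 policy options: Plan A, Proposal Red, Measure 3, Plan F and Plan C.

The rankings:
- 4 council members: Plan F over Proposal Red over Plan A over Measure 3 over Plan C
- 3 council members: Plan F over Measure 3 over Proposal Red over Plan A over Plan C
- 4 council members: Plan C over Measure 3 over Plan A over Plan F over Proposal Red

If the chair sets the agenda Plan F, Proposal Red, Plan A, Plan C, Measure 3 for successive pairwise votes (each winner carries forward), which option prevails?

Round 1: Plan F vs Proposal Red — 11–0, Plan F advances.
Round 2: Plan F vs Plan A — 7–4, Plan F advances.
Round 3: Plan F vs Plan C — 7–4, Plan F advances.
Round 4: Plan F vs Measure 3 — 7–4, Plan F advances.
Plan F survives the agenda.

Plan F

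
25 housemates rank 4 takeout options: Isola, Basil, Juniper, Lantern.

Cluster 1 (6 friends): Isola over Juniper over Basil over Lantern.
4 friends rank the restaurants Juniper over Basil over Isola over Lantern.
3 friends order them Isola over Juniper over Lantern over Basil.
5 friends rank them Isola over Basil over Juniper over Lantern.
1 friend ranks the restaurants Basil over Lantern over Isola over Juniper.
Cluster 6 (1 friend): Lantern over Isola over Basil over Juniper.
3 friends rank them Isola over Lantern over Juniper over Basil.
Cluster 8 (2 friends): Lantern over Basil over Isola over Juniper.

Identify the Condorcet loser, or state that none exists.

Head-to-head results (25 friends):
Isola vs Basil: Isola wins 18–7.
Isola vs Juniper: Isola preferred on 21 ballots; Isola wins 21–4.
Isola vs Lantern: 21 to 4, Isola.
Basil vs Juniper: Juniper, 16–9.
Basil vs Lantern: Basil preferred on 6+4+5+1 = 16 ballots; Basil wins 16–9.
Juniper–Lantern: Juniper 18–7.
Only Lantern has no wins; Lantern is the Condorcet loser.

Lantern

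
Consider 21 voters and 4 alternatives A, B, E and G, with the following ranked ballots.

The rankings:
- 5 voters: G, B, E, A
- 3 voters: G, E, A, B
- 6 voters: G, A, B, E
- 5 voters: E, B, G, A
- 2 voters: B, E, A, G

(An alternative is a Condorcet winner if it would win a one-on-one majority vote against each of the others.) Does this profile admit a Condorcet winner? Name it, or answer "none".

Head-to-head results (21 voters):
A vs B: A preferred on 3+6 = 9 ballots; B wins 12–9.
A–E: E 15–6.
A vs G: A preferred on 2 ballots; G wins 19–2.
B vs E: B wins 13–8.
B vs G: 7 to 14, G.
E vs G: 7 to 14, G.
G beats each of A, B, E — G is the Condorcet winner.

G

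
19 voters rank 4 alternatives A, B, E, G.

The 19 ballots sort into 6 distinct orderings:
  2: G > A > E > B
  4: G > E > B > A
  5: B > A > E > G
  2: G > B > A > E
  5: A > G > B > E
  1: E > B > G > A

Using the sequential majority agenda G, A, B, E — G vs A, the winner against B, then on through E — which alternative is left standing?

Round 1: G vs A — 9–10, A advances.
Round 2: A vs B — 7–12, B advances.
Round 3: B vs E — 12–7, B advances.
B survives the agenda.

B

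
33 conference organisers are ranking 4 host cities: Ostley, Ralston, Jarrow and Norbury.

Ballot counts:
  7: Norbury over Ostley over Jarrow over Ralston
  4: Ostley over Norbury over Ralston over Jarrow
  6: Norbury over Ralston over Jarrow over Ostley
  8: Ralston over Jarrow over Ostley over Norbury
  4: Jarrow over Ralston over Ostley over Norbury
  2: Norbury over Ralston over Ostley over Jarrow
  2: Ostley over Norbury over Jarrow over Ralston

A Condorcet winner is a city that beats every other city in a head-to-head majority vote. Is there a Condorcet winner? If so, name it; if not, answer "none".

none

Pairwise majorities:
Ostley vs Ralston: 7+4+2 = 13 for Ostley, 20 for Ralston — Ralston by 20–13.
Ostley vs Jarrow: Jarrow wins 18–15.
Ostley vs Norbury: Ostley preferred on 4+8+4+2 = 18 ballots; Ostley wins 18–15.
Ralston vs Jarrow: 4+6+8+2 = 20 for Ralston, 13 for Jarrow — Ralston by 20–13.
Ralston vs Norbury: Ralston is ranked higher on 8+4 = 12 ballots, Norbury on 21. Norbury wins 21–12.
Jarrow vs Norbury: Jarrow is ranked higher on 8+4 = 12 ballots, Norbury on 21. Norbury wins 21–12.
No city is unbeaten: Ostley loses to Ralston; Ralston loses to Norbury; Jarrow loses to Ralston; Norbury loses to Ostley. In particular Ostley → Norbury → Ralston → Ostley is a majority cycle — no Condorcet winner exists.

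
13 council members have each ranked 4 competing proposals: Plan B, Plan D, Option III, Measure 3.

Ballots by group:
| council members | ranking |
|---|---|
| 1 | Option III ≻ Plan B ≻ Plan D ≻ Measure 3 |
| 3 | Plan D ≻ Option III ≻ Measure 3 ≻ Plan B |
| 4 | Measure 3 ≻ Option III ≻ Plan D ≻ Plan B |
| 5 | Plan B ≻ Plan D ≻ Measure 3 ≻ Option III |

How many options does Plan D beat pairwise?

3

Plan D against each rival (13 council members):
Plan D vs Plan B: Plan D is ranked higher on 3+4 = 7 ballots, Plan B on 6. Plan D wins 7–6.
Plan D vs Option III: Plan D wins 8–5.
Plan D vs Measure 3: Plan D is ranked higher on 1+3+5 = 9 ballots, Measure 3 on 4. Plan D wins 9–4.
Plan D beats Plan B, Option III, Measure 3 — 3 pairwise wins.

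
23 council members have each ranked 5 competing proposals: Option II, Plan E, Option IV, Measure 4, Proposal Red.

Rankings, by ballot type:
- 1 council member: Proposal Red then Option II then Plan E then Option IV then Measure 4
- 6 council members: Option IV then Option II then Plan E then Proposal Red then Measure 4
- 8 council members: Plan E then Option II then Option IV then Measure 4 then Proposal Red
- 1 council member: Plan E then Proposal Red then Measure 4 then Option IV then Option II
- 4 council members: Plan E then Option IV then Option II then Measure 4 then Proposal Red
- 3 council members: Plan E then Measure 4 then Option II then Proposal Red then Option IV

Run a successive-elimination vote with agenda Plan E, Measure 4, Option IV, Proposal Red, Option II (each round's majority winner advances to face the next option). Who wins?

Round 1: Plan E vs Measure 4 — 23–0, Plan E advances.
Round 2: Plan E vs Option IV — 17–6, Plan E advances.
Round 3: Plan E vs Proposal Red — 22–1, Plan E advances.
Round 4: Plan E vs Option II — 16–7, Plan E advances.
The agenda winner is Plan E.

Plan E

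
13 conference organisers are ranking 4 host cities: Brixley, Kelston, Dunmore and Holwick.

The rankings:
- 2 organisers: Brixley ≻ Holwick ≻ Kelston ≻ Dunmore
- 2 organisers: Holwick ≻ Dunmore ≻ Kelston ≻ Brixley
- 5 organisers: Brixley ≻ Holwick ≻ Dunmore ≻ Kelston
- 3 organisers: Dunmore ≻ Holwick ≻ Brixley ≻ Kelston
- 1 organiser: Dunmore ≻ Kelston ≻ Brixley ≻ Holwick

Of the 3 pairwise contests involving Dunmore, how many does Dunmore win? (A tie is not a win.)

1

Dunmore against each rival (13 organisers):
Dunmore vs Brixley: Brixley, 7–6.
Dunmore–Kelston: Dunmore 11–2.
Dunmore vs Holwick: Holwick wins 9–4.
Dunmore beats Kelston; loses to Brixley, Holwick — 1 pairwise win.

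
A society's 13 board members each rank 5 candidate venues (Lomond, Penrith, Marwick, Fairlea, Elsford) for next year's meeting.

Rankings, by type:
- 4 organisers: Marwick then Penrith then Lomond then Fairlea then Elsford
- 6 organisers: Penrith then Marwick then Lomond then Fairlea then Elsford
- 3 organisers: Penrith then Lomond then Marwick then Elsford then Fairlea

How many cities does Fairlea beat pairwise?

Fairlea against each rival (13 organisers):
Fairlea vs Lomond: Fairlea preferred on 0 ballots; Lomond wins 13–0.
Fairlea vs Penrith: Fairlea preferred on 0 ballots; Penrith wins 13–0.
Fairlea vs Marwick: 0 to 13, Marwick.
Fairlea vs Elsford: Fairlea preferred on 4+6 = 10 ballots; Fairlea wins 10–3.
Fairlea beats Elsford; loses to Lomond, Penrith, Marwick — 1 pairwise win.

1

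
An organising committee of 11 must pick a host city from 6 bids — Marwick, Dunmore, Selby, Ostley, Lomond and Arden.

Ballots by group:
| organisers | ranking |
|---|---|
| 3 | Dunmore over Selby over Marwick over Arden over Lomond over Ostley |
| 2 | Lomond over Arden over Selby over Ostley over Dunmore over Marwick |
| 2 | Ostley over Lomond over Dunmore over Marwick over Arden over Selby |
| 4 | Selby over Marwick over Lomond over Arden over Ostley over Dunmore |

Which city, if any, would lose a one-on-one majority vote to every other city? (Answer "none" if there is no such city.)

Pairwise majorities:
Marwick vs Dunmore: Dunmore, 7–4.
Marwick vs Selby: Selby wins 9–2.
Marwick vs Ostley: 7 to 4, Marwick.
Marwick vs Lomond: Marwick, 7–4.
Marwick vs Arden: Marwick wins 9–2.
Dunmore vs Selby: Selby wins 6–5.
Dunmore vs Ostley: 3 to 8, Ostley.
Dunmore vs Lomond: Dunmore is ranked higher on 3 ballots, Lomond on 8. Lomond wins 8–3.
Dunmore vs Arden: 5 to 6, Arden.
Selby vs Ostley: Selby wins 9–2.
Selby vs Lomond: Selby wins 7–4.
Selby–Arden: Selby 7–4.
Ostley vs Lomond: Ostley preferred on 2 ballots; Lomond wins 9–2.
Ostley–Arden: Arden 9–2.
Lomond vs Arden: Lomond is ranked higher on 2+2+4 = 8 ballots, Arden on 3. Lomond wins 8–3.
No city is winless: Marwick beats Ostley; Dunmore beats Marwick; Selby beats Marwick; Ostley beats Dunmore; Lomond beats Dunmore; Arden beats Dunmore. There is no Condorcet loser.

none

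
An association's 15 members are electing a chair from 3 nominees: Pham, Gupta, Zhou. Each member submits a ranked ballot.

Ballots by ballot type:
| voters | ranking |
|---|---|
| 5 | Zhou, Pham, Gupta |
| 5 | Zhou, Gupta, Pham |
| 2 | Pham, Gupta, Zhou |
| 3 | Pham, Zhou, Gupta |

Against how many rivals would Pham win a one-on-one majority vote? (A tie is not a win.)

1

Pham against each rival (15 voters):
Pham–Gupta: Pham 10–5.
Pham vs Zhou: 5 to 10, Zhou.
Pham beats Gupta; loses to Zhou — 1 pairwise win.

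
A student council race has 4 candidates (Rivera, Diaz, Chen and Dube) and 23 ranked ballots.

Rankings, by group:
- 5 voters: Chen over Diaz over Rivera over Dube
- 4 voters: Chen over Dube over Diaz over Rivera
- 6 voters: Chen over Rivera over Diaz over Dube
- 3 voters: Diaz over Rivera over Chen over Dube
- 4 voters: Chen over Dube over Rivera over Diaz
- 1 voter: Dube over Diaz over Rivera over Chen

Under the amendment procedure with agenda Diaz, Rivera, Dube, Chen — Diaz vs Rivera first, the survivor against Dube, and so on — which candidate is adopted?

Round 1: Diaz vs Rivera — 13–10, Diaz advances.
Round 2: Diaz vs Dube — 14–9, Diaz advances.
Round 3: Diaz vs Chen — 4–19, Chen advances.
The agenda winner is Chen.

Chen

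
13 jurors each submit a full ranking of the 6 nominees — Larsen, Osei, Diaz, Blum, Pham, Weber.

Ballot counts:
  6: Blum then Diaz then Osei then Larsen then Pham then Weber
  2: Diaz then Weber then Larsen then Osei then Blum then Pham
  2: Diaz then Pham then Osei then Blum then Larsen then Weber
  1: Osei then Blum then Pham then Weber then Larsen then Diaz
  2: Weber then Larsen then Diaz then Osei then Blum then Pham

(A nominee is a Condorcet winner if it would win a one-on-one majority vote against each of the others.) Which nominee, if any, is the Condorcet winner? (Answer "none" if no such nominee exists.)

none

Pairwise majorities:
Larsen vs Osei: Osei wins 9–4.
Larsen vs Diaz: Diaz, 10–3.
Larsen vs Blum: Blum, 9–4.
Larsen vs Pham: Larsen, 10–3.
Larsen vs Weber: Larsen, 8–5.
Osei–Diaz: Diaz 12–1.
Osei vs Blum: Osei wins 7–6.
Osei vs Pham: Osei wins 11–2.
Osei vs Weber: Osei wins 9–4.
Diaz vs Blum: Blum, 7–6.
Diaz vs Pham: Diaz, 12–1.
Diaz vs Weber: Diaz, 10–3.
Blum vs Pham: Blum wins 11–2.
Blum vs Weber: Blum wins 9–4.
Pham vs Weber: Pham wins 9–4.
No nominee is unbeaten: Larsen loses to Osei; Osei loses to Diaz; Diaz loses to Blum; Blum loses to Osei; Pham loses to Larsen; Weber loses to Larsen. In particular Osei → Blum → Diaz → Osei is a majority cycle — no Condorcet winner exists.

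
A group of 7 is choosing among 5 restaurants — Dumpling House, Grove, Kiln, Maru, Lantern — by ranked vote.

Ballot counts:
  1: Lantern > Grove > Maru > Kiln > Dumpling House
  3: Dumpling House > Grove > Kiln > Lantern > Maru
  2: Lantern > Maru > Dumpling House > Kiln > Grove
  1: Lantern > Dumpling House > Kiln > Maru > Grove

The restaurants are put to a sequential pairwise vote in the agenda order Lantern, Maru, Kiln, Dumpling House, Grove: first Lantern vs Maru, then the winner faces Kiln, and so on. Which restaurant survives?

Lantern

Round 1: Lantern vs Maru — 7–0, Lantern advances.
Round 2: Lantern vs Kiln — 4–3, Lantern advances.
Round 3: Lantern vs Dumpling House — 4–3, Lantern advances.
Round 4: Lantern vs Grove — 4–3, Lantern advances.
Lantern survives the agenda.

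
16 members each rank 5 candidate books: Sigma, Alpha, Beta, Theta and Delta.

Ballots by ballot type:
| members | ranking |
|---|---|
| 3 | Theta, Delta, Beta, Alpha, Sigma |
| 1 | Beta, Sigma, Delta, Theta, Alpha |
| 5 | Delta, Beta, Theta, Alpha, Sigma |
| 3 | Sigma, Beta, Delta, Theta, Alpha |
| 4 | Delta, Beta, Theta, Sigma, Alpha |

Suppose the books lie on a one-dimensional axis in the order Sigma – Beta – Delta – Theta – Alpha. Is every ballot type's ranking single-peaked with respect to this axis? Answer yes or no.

yes

Axis positions: Sigma=1, Beta=2, Delta=3, Theta=4, Alpha=5.
Ballot type 1 (peak Theta at position 4): ranking walks positions 4-3-2-5-1, expanding outward from the peak — single-peaked.
Ballot type 2 (peak Beta at position 2): ranking walks positions 2-1-3-4-5, expanding outward from the peak — single-peaked.
Ballot type 3 (peak Delta at position 3): ranking walks positions 3-2-4-5-1, expanding outward from the peak — single-peaked.
Ballot type 4 (peak Sigma at position 1): ranking walks positions 1-2-3-4-5, expanding outward from the peak — single-peaked.
Ballot type 5 (peak Delta at position 3): ranking walks positions 3-2-4-1-5, expanding outward from the peak — single-peaked.
Every ranking is single-peaked on this axis.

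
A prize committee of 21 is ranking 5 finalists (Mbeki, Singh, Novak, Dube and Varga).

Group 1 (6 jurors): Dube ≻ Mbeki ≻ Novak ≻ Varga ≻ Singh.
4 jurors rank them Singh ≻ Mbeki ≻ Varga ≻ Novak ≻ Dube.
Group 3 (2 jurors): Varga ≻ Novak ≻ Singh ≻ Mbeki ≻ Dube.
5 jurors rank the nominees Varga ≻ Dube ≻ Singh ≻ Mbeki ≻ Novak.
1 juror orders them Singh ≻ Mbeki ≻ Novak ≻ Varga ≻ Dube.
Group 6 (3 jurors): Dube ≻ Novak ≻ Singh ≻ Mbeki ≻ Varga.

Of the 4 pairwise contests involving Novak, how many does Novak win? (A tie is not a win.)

1

Novak against each rival (21 jurors):
Novak vs Mbeki: 2+3 = 5 for Novak, 16 for Mbeki — Mbeki by 16–5.
Novak vs Singh: Novak is ranked higher on 6+2+3 = 11 ballots, Singh on 10. Novak wins 11–10.
Novak vs Dube: Novak preferred on 4+2+1 = 7 ballots; Dube wins 14–7.
Novak vs Varga: Varga wins 11–10.
Novak beats Singh; loses to Mbeki, Dube, Varga — 1 pairwise win.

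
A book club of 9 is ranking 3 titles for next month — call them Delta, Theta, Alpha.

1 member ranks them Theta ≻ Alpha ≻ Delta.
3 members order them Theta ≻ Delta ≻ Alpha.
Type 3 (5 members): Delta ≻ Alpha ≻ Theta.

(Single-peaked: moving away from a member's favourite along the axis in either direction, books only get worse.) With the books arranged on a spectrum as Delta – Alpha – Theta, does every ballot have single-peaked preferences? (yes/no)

Axis positions: Delta=1, Alpha=2, Theta=3.
Type 1 (peak Theta at position 3): ranking walks positions 3-2-1, expanding outward from the peak — single-peaked.
Type 2: ranking walks positions 3-1-2; Delta is ranked above Alpha even though Alpha lies between Delta and the peak Theta on the axis — preferences dip and rise again. Not single-peaked.
Type 3 (peak Delta at position 1): ranking walks positions 1-2-3, expanding outward from the peak — single-peaked.
Type 2 violates single-peakedness, so the profile is not single-peaked on this axis.

no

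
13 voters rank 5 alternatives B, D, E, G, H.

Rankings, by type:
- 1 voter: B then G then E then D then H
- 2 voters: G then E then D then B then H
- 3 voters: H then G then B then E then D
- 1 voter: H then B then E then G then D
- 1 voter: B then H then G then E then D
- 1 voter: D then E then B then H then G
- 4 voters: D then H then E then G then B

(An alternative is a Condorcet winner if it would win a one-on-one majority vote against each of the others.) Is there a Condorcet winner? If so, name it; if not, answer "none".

Check each pair by majority over 13 ballots:
B–D: D 7–6.
B vs E: E, 7–6.
B vs G: G wins 9–4.
B vs H: H wins 8–5.
D–E: E 8–5.
D–G: G 8–5.
D vs H: D, 8–5.
E vs G: G, 7–6.
E vs H: H, 9–4.
G–H: H 10–3.
Each alternative drops at least one matchup (B loses to D; D loses to E; E loses to G; G loses to H; H loses to D); the cycle D > H > E > D rules out a Condorcet winner.

none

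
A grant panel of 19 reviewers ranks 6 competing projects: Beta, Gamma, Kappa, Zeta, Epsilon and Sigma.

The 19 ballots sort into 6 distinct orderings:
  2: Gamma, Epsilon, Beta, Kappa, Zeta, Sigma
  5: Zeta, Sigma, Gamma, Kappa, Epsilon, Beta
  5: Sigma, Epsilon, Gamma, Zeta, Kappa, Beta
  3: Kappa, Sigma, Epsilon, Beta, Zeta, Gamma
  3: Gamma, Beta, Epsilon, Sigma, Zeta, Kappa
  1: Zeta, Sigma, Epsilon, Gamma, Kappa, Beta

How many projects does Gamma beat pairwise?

4

Gamma against each rival (19 reviewers):
Gamma vs Beta: Gamma is ranked higher on 2+5+5+3+1 = 16 ballots, Beta on 3. Gamma wins 16–3.
Gamma–Kappa: Gamma 16–3.
Gamma vs Zeta: 2+5+3 = 10 for Gamma, 9 for Zeta — Gamma by 10–9.
Gamma vs Epsilon: Gamma, 10–9.
Gamma vs Sigma: Sigma wins 14–5.
Gamma beats Beta, Kappa, Zeta, Epsilon; loses to Sigma — 4 pairwise wins.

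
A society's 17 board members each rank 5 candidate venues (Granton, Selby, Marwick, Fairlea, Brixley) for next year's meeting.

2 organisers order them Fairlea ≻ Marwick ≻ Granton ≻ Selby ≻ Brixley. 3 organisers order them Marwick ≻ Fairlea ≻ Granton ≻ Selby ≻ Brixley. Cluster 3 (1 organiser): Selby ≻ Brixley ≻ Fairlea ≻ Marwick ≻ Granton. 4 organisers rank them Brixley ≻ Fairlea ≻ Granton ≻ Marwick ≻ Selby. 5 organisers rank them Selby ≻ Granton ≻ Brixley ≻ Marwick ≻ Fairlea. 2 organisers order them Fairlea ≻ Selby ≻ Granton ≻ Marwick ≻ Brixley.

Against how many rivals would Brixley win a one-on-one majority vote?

Brixley against each rival (17 organisers):
Brixley vs Granton: Brixley preferred on 1+4 = 5 ballots; Granton wins 12–5.
Brixley vs Selby: Brixley preferred on 4 ballots; Selby wins 13–4.
Brixley–Marwick: Brixley 10–7.
Brixley vs Fairlea: Brixley wins 10–7.
Brixley beats Marwick, Fairlea; loses to Granton, Selby — 2 pairwise wins.

2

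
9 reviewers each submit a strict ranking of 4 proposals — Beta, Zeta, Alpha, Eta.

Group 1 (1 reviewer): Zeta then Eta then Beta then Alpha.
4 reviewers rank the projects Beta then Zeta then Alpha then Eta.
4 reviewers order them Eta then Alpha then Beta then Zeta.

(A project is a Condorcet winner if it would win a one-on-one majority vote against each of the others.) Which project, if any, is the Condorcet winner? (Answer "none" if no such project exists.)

Head-to-head results (9 reviewers):
Beta vs Zeta: Beta is ranked higher on 4+4 = 8 ballots, Zeta on 1. Beta wins 8–1.
Beta vs Alpha: Beta is ranked higher on 1+4 = 5 ballots, Alpha on 4. Beta wins 5–4.
Beta vs Eta: 4 to 5, Eta.
Zeta vs Alpha: Zeta is ranked higher on 1+4 = 5 ballots, Alpha on 4. Zeta wins 5–4.
Zeta vs Eta: Zeta is ranked higher on 1+4 = 5 ballots, Eta on 4. Zeta wins 5–4.
Alpha vs Eta: 4 for Alpha, 5 for Eta — Eta by 5–4.
Every project loses at least once (Beta loses to Eta; Zeta loses to Beta; Alpha loses to Beta; Eta loses to Zeta). The majority relation contains the cycle Beta → Zeta → Eta → Beta, so there is no Condorcet winner.

none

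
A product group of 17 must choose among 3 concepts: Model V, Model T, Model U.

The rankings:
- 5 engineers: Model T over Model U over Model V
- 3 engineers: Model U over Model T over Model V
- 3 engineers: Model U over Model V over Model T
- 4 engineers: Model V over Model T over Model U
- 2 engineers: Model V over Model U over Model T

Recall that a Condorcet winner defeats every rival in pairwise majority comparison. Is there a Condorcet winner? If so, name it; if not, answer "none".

Check each pair by majority over 17 ballots:
Model V vs Model T: Model V wins 9–8.
Model V–Model U: Model U 11–6.
Model T vs Model U: Model T, 9–8.
Each design drops at least one matchup (Model V loses to Model U; Model T loses to Model V; Model U loses to Model T); the cycle Model V → Model T → Model U → Model V rules out a Condorcet winner.

none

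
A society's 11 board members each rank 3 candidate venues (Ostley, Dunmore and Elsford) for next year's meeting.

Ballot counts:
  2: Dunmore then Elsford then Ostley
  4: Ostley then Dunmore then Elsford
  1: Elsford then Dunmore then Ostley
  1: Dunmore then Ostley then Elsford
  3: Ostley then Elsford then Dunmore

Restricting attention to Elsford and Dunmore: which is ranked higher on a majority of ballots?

Dunmore

Ballots ranking Elsford above Dunmore: 1 + 3 = 4.
Ballots ranking Dunmore above Elsford: 11 − 4 = 7.
Dunmore wins the head-to-head 7–4.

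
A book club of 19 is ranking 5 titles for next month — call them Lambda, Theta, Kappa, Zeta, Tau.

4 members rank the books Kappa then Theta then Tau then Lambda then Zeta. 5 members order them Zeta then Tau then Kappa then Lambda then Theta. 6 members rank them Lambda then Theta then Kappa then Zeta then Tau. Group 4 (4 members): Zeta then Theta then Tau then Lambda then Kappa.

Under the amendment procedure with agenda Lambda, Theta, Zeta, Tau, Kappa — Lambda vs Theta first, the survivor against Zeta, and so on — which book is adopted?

Kappa

Round 1: Lambda vs Theta — 11–8, Lambda advances.
Round 2: Lambda vs Zeta — 10–9, Lambda advances.
Round 3: Lambda vs Tau — 6–13, Tau advances.
Round 4: Tau vs Kappa — 9–10, Kappa advances.
Kappa survives the agenda.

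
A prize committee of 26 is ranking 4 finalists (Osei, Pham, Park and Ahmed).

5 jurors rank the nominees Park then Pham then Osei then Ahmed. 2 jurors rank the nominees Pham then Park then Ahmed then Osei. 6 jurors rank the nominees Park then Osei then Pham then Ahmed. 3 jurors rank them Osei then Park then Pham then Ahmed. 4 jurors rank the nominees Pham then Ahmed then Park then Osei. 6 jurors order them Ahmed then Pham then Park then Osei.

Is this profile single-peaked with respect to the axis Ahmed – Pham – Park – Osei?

yes

Axis positions: Ahmed=1, Pham=2, Park=3, Osei=4.
Faction 1 (peak Park at position 3): ranking walks positions 3-2-4-1, expanding outward from the peak — single-peaked.
Faction 2 (peak Pham at position 2): ranking walks positions 2-3-1-4, expanding outward from the peak — single-peaked.
Faction 3 (peak Park at position 3): ranking walks positions 3-4-2-1, expanding outward from the peak — single-peaked.
Faction 4 (peak Osei at position 4): ranking walks positions 4-3-2-1, expanding outward from the peak — single-peaked.
Faction 5 (peak Pham at position 2): ranking walks positions 2-1-3-4, expanding outward from the peak — single-peaked.
Faction 6 (peak Ahmed at position 1): ranking walks positions 1-2-3-4, expanding outward from the peak — single-peaked.
Every ranking is single-peaked on this axis.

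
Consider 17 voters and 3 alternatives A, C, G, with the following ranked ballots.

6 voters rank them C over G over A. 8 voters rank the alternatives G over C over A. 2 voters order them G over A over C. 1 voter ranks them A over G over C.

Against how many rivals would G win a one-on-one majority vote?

G against each rival (17 voters):
G vs A: 6+8+2 = 16 for G, 1 for A — G by 16–1.
G vs C: 11 to 6, G.
G beats A, C — 2 pairwise wins.

2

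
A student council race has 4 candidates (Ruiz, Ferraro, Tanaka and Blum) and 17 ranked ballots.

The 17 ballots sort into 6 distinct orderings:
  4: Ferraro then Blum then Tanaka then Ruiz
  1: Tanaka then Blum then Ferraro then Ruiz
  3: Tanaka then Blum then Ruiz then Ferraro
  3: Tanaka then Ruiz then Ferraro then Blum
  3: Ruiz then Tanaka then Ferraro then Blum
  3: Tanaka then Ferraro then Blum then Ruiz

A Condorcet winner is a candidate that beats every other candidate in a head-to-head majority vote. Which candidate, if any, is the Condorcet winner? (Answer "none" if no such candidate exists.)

Tanaka

Check each pair by majority over 17 ballots:
Ruiz vs Ferraro: Ruiz, 9–8.
Ruiz–Tanaka: Tanaka 14–3.
Ruiz vs Blum: Ruiz is ranked higher on 3+3 = 6 ballots, Blum on 11. Blum wins 11–6.
Ferraro vs Tanaka: Tanaka, 13–4.
Ferraro–Blum: Ferraro 13–4.
Tanaka vs Blum: Tanaka, 13–4.
Tanaka defeats every rival head-to-head and is the Condorcet winner.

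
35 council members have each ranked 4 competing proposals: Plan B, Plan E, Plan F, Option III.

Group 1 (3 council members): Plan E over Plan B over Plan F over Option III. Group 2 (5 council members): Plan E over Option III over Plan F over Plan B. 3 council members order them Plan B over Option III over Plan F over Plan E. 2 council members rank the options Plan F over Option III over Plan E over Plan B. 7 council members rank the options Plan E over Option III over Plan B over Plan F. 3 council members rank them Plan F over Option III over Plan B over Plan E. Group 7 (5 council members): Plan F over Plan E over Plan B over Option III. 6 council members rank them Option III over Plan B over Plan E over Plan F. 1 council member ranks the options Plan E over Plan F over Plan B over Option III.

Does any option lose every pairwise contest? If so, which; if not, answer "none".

Pairwise majorities:
Plan B vs Plan E: Plan E wins 23–12.
Plan B vs Plan F: Plan B wins 19–16.
Plan B vs Option III: Plan B is ranked higher on 3+3+5+1 = 12 ballots, Option III on 23. Option III wins 23–12.
Plan E–Plan F: Plan E 22–13.
Plan E vs Option III: Plan E wins 21–14.
Plan F vs Option III: Option III, 21–14.
Plan F is beaten in every head-to-head and is the Condorcet loser.

Plan F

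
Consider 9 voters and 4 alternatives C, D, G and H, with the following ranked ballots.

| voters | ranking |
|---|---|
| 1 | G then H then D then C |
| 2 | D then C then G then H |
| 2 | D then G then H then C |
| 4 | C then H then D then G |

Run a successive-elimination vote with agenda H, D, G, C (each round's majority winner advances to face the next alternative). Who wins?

Round 1: H vs D — 5–4, H advances.
Round 2: H vs G — 4–5, G advances.
Round 3: G vs C — 3–6, C advances.
The agenda winner is C.

C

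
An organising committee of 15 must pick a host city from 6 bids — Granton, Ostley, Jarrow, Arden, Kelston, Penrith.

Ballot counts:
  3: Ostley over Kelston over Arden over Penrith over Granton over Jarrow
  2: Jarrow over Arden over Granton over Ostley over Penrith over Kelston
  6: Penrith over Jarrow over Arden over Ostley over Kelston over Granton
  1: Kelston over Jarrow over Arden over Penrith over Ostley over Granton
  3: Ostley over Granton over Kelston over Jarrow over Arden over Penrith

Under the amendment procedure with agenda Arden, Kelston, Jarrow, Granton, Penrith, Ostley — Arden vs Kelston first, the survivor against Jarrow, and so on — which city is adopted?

Round 1: Arden vs Kelston — 8–7, Arden advances.
Round 2: Arden vs Jarrow — 3–12, Jarrow advances.
Round 3: Jarrow vs Granton — 9–6, Jarrow advances.
Round 4: Jarrow vs Penrith — 6–9, Penrith advances.
Round 5: Penrith vs Ostley — 7–8, Ostley advances.
Ostley survives the agenda.

Ostley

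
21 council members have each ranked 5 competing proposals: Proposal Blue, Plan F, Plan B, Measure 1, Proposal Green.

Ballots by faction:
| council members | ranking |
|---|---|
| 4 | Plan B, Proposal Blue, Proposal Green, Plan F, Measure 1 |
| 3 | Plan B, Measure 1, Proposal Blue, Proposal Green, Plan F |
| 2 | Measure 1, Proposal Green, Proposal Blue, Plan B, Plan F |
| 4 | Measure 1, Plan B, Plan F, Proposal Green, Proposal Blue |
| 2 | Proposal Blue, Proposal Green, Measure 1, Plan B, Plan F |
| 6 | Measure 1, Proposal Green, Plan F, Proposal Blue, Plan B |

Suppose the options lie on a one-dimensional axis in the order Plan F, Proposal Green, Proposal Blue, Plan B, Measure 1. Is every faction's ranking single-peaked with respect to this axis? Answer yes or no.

Axis positions: Plan F=1, Proposal Green=2, Proposal Blue=3, Plan B=4, Measure 1=5.
Faction 1 (peak Plan B at position 4): ranking walks positions 4-3-2-1-5, expanding outward from the peak — single-peaked.
Faction 2 (peak Plan B at position 4): ranking walks positions 4-5-3-2-1, expanding outward from the peak — single-peaked.
Faction 3: ranking walks positions 5-2-3-4-1; Proposal Green is ranked above Plan B even though Plan B lies between Proposal Green and the peak Measure 1 on the axis — preferences dip and rise again. Not single-peaked.
Faction 4: ranking walks positions 5-4-1-2-3; Plan F is ranked above Proposal Blue even though Proposal Blue lies between Plan F and the peak Measure 1 on the axis — preferences dip and rise again. Not single-peaked.
Faction 5: ranking walks positions 3-2-5-4-1; Measure 1 is ranked above Plan B even though Plan B lies between Measure 1 and the peak Proposal Blue on the axis — preferences dip and rise again. Not single-peaked.
Faction 6: ranking walks positions 5-2-1-3-4; Proposal Green is ranked above Plan B even though Plan B lies between Proposal Green and the peak Measure 1 on the axis — preferences dip and rise again. Not single-peaked.
Faction 3 violates single-peakedness, so the profile is not single-peaked on this axis.

no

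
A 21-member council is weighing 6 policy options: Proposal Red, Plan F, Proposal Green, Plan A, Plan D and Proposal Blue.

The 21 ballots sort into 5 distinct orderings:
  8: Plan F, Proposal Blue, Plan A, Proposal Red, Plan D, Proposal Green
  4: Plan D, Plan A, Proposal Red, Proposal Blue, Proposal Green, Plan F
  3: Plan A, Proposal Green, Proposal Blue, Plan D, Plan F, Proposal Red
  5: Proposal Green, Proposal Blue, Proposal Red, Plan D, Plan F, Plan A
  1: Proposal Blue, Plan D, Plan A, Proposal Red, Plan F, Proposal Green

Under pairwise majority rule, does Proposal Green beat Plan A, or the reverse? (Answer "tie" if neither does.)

Ballots ranking Proposal Green above Plan A: 5.
Ballots ranking Plan A above Proposal Green: 21 − 5 = 16.
Plan A wins the head-to-head 16–5.

Plan A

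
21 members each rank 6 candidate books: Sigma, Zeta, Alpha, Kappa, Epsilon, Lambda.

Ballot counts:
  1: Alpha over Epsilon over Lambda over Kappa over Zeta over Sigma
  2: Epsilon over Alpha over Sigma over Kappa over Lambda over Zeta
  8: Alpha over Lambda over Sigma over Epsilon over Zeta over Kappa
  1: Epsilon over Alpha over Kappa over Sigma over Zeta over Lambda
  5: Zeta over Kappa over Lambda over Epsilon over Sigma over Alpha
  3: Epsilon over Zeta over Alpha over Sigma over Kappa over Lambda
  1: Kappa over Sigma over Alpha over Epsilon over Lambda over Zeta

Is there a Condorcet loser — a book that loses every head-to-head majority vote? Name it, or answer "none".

none

Head-to-head results (21 members):
Sigma vs Zeta: Sigma, 12–9.
Sigma vs Alpha: Alpha wins 15–6.
Sigma–Kappa: Sigma 13–8.
Sigma vs Epsilon: Epsilon wins 12–9.
Sigma vs Lambda: Sigma preferred on 2+1+3+1 = 7 ballots; Lambda wins 14–7.
Zeta–Alpha: Alpha 13–8.
Zeta vs Kappa: Zeta is ranked higher on 8+5+3 = 16 ballots, Kappa on 5. Zeta wins 16–5.
Zeta vs Epsilon: 5 for Zeta, 16 for Epsilon — Epsilon by 16–5.
Zeta vs Lambda: Zeta is ranked higher on 1+5+3 = 9 ballots, Lambda on 12. Lambda wins 12–9.
Alpha vs Kappa: Alpha wins 15–6.
Alpha vs Epsilon: Alpha preferred on 1+8+1 = 10 ballots; Epsilon wins 11–10.
Alpha vs Lambda: Alpha is ranked higher on 1+2+8+1+3+1 = 16 ballots, Lambda on 5. Alpha wins 16–5.
Kappa vs Epsilon: Kappa preferred on 5+1 = 6 ballots; Epsilon wins 15–6.
Kappa vs Lambda: Kappa wins 12–9.
Epsilon vs Lambda: Epsilon is ranked higher on 1+2+1+3+1 = 8 ballots, Lambda on 13. Lambda wins 13–8.
No book is winless: Sigma beats Zeta; Zeta beats Kappa; Alpha beats Sigma; Kappa beats Lambda; Epsilon beats Sigma; Lambda beats Sigma. There is no Condorcet loser.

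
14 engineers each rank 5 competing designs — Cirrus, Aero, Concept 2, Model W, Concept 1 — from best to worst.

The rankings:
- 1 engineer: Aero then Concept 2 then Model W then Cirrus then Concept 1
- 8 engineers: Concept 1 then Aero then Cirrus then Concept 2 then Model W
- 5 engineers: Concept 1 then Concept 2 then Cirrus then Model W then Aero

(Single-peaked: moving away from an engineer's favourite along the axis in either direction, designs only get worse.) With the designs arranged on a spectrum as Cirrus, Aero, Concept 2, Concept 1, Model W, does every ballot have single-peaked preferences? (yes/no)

Axis positions: Cirrus=1, Aero=2, Concept 2=3, Concept 1=4, Model W=5.
Faction 1: ranking walks positions 2-3-5-1-4; Model W is ranked above Concept 1 even though Concept 1 lies between Model W and the peak Aero on the axis — preferences dip and rise again. Not single-peaked.
Faction 2: ranking walks positions 4-2-1-3-5; Aero is ranked above Concept 2 even though Concept 2 lies between Aero and the peak Concept 1 on the axis — preferences dip and rise again. Not single-peaked.
Faction 3: ranking walks positions 4-3-1-5-2; Cirrus is ranked above Aero even though Aero lies between Cirrus and the peak Concept 1 on the axis — preferences dip and rise again. Not single-peaked.
Faction 1 violates single-peakedness, so the profile is not single-peaked on this axis.

no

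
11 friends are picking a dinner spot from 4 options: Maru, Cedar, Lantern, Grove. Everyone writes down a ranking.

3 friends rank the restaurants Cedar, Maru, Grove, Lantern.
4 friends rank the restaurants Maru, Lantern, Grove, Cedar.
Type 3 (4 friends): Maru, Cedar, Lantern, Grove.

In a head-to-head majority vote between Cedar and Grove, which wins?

Cedar

Ballots ranking Cedar above Grove: 3 + 4 = 7.
Ballots ranking Grove above Cedar: 11 − 7 = 4.
Cedar wins the head-to-head 7–4.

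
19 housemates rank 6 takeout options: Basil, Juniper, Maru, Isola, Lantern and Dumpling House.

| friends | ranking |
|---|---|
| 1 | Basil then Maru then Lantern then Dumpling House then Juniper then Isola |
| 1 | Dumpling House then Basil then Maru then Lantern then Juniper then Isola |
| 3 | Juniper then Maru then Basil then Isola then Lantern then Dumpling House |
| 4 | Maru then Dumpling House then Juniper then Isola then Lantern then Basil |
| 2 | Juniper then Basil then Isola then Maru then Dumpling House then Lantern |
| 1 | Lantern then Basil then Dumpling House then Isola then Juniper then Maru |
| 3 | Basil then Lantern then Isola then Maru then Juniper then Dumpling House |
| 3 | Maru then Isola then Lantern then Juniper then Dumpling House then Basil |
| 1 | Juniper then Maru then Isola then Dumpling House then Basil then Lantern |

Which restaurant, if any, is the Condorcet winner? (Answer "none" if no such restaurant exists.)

Check each pair by majority over 19 ballots:
Basil vs Juniper: 1+1+1+3 = 6 for Basil, 13 for Juniper — Juniper by 13–6.
Basil vs Maru: 1+1+2+1+3 = 8 for Basil, 11 for Maru — Maru by 11–8.
Basil vs Isola: 11 to 8, Basil.
Basil vs Lantern: 11 to 8, Basil.
Basil vs Dumpling House: 1+3+2+1+3 = 10 for Basil, 9 for Dumpling House — Basil by 10–9.
Juniper vs Maru: 7 to 12, Maru.
Juniper vs Isola: Juniper preferred on 1+1+3+4+2+1 = 12 ballots; Juniper wins 12–7.
Juniper vs Lantern: 3+4+2+1 = 10 for Juniper, 9 for Lantern — Juniper by 10–9.
Juniper vs Dumpling House: Juniper is ranked higher on 3+2+3+3+1 = 12 ballots, Dumpling House on 7. Juniper wins 12–7.
Maru vs Isola: Maru is ranked higher on 1+1+3+4+3+1 = 13 ballots, Isola on 6. Maru wins 13–6.
Maru vs Lantern: 15 to 4, Maru.
Maru vs Dumpling House: Maru is ranked higher on 17 ballots, Dumpling House on 2. Maru wins 17–2.
Isola vs Lantern: 3+4+2+3+1 = 13 for Isola, 6 for Lantern — Isola by 13–6.
Isola vs Dumpling House: 12 to 7, Isola.
Lantern vs Dumpling House: Lantern preferred on 1+3+1+3+3 = 11 ballots; Lantern wins 11–8.
Maru defeats every rival head-to-head and is the Condorcet winner.

Maru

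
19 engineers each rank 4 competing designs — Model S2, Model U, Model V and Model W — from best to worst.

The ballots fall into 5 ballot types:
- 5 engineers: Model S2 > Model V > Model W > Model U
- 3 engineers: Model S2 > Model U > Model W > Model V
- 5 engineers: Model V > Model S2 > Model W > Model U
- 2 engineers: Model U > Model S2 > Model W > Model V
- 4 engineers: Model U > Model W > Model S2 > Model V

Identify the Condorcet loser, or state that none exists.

Pairwise majorities:
Model S2 vs Model U: Model S2 wins 13–6.
Model S2 vs Model V: 14 to 5, Model S2.
Model S2 vs Model W: Model S2 preferred on 5+3+5+2 = 15 ballots; Model S2 wins 15–4.
Model U vs Model V: 3+2+4 = 9 for Model U, 10 for Model V — Model V by 10–9.
Model U vs Model W: 3+2+4 = 9 for Model U, 10 for Model W — Model W by 10–9.
Model V vs Model W: Model V preferred on 5+5 = 10 ballots; Model V wins 10–9.
Model U is beaten in every head-to-head and is the Condorcet loser.

Model U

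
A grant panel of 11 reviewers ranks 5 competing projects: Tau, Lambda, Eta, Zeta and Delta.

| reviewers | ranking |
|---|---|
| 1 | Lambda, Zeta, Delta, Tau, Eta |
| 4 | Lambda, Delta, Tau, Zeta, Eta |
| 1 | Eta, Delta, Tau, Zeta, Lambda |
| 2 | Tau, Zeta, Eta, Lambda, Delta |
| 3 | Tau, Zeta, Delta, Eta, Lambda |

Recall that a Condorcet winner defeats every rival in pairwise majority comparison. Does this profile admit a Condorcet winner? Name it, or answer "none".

Pairwise majorities:
Tau vs Lambda: Tau, 6–5.
Tau vs Eta: Tau wins 10–1.
Tau vs Zeta: Tau, 10–1.
Tau–Delta: Delta 6–5.
Lambda–Eta: Eta 6–5.
Lambda vs Zeta: Zeta, 6–5.
Lambda vs Delta: Lambda, 7–4.
Eta vs Zeta: Zeta, 10–1.
Eta vs Delta: Delta, 8–3.
Zeta vs Delta: Zeta, 6–5.
Every project loses at least once (Tau loses to Delta; Lambda loses to Tau; Eta loses to Tau; Zeta loses to Tau; Delta loses to Lambda). The majority relation contains the cycle Tau beats Lambda beats Delta beats Tau, so there is no Condorcet winner.

none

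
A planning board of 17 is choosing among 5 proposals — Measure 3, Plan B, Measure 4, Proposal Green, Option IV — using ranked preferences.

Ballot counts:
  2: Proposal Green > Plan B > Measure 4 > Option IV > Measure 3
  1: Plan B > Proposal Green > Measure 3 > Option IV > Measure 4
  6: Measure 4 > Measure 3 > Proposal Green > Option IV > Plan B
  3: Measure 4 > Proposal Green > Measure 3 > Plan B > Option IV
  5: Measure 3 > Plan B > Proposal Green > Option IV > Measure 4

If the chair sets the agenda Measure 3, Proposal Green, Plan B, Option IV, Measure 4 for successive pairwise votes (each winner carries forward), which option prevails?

Round 1: Measure 3 vs Proposal Green — 11–6, Measure 3 advances.
Round 2: Measure 3 vs Plan B — 14–3, Measure 3 advances.
Round 3: Measure 3 vs Option IV — 15–2, Measure 3 advances.
Round 4: Measure 3 vs Measure 4 — 6–11, Measure 4 advances.
The agenda winner is Measure 4.

Measure 4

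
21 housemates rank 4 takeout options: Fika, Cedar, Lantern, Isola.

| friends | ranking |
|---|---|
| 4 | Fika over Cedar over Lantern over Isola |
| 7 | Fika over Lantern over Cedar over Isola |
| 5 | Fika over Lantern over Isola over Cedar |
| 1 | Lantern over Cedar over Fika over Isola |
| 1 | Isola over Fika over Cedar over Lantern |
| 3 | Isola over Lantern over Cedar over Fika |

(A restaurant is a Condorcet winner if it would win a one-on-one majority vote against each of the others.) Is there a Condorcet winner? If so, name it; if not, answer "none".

Fika

Head-to-head results (21 friends):
Fika vs Cedar: Fika wins 17–4.
Fika vs Lantern: Fika wins 17–4.
Fika–Isola: Fika 17–4.
Cedar vs Lantern: 5 to 16, Lantern.
Cedar vs Isola: 12 to 9, Cedar.
Lantern vs Isola: Lantern preferred on 4+7+5+1 = 17 ballots; Lantern wins 17–4.
Fika beats each of Cedar, Lantern, Isola — Fika is the Condorcet winner.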